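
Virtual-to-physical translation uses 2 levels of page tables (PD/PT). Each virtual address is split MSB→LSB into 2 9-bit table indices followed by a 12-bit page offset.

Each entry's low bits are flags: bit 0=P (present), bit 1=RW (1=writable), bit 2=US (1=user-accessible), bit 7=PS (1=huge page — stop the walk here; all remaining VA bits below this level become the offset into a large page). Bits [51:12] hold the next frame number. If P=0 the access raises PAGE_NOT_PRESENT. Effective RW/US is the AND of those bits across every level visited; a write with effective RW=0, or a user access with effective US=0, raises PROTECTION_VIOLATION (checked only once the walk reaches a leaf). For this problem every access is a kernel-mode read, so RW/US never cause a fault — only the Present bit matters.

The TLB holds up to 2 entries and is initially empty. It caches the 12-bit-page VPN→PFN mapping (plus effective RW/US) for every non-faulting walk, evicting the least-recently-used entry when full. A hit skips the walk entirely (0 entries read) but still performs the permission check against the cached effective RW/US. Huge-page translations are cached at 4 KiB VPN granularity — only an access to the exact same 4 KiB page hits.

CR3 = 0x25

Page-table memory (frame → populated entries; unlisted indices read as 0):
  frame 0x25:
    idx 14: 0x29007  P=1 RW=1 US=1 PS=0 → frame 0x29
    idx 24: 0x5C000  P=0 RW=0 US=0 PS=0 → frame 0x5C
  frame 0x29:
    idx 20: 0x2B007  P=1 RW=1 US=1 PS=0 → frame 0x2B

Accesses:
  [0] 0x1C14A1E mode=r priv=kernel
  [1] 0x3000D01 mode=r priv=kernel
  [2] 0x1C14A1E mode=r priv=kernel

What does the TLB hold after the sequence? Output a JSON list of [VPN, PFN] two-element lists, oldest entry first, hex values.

Walk each access:
#0 VA=0x1C14A1E (r,kernel):
  [0] read 0x25 idx=14: raw=0x29007 flags P=1 W=1 U=1 S=0
  [1] read 0x29 idx=20: raw=0x2B007 flags P=1 W=1 U=1 S=0
  → PA=0x2BA1E  (2 entries read)
#1 VA=0x3000D01 (r,kernel):
  [0] read 0x25 idx=24: raw=0x5C000 flags P=0 W=0 U=0 S=0
  ✗ PAGE_NOT_PRESENT  [1 reads]
#2 VA=0x1C14A1E (r,kernel):
  TLB hit vpn=0x1C14 → PA=0x2BA1E

TLB: [["0x1C14", "0x2B"]]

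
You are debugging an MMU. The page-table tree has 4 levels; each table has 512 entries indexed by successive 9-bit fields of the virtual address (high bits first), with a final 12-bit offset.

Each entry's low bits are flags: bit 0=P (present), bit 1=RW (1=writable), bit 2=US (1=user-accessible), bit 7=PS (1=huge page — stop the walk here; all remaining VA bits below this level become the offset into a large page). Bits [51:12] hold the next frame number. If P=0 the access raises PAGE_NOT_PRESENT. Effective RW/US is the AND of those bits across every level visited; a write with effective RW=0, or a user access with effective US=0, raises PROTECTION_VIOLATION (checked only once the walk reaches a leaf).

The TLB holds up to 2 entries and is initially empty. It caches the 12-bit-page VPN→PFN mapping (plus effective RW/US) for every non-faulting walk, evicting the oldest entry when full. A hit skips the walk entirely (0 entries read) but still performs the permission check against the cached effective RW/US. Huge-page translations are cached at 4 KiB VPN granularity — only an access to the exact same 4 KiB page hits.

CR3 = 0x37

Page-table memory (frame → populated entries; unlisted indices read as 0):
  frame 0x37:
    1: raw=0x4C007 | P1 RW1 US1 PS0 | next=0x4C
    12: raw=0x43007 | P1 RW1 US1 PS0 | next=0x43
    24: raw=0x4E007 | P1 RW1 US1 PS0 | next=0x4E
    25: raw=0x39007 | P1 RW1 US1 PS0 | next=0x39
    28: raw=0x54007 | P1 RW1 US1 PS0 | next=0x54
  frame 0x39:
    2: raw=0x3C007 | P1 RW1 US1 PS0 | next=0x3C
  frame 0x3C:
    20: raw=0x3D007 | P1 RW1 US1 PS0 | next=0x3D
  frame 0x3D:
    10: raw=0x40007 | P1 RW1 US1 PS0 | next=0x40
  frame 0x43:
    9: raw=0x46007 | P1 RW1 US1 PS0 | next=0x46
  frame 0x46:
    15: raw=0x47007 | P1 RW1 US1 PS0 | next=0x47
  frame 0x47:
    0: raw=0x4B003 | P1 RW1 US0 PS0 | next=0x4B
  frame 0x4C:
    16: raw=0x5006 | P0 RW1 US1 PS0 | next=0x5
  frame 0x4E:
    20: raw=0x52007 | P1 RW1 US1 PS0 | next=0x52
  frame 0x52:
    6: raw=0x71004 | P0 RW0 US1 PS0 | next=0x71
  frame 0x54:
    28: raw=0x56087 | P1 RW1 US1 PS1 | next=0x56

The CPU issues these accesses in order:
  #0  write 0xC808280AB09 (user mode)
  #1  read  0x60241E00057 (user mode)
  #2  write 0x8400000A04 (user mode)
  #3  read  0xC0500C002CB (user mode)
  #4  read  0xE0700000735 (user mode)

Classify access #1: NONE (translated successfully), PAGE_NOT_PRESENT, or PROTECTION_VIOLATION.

Per-access translation:
#0 VA=0xC808280AB09 (w,user):
  L0 @0x37[25] → 0x39007  P=1,RW=1,US=1,PS=0
  L1 @0x39[2] → 0x3C007  P=1,RW=1,US=1,PS=0
  L2 @0x3C[20] → 0x3D007  P=1,RW=1,US=1,PS=0
  L3 @0x3D[10] → 0x40007  P=1,RW=1,US=1,PS=0
  ⇒ phys 0x40B09  [4 reads]
#1 VA=0x60241E00057 (r,user):
  L0 @0x37[12] → 0x43007  P=1,RW=1,US=1,PS=0
  L1 @0x43[9] → 0x46007  P=1,RW=1,US=1,PS=0
  L2 @0x46[15] → 0x47007  P=1,RW=1,US=1,PS=0
  L3 @0x47[0] → 0x4B003  P=1,RW=1,US=0,PS=0
  ⇒ fault: PROTECTION_VIOLATION  — 4 lookups
#2 VA=0x8400000A04 (w,user):
  L0 @0x37[1] → 0x4C007  P=1,RW=1,US=1,PS=0
  L1 @0x4C[16] → 0x5006  P=0,RW=1,US=1,PS=0
  ⇒ fault: PAGE_NOT_PRESENT  — 2 lookups
#3 VA=0xC0500C002CB (r,user):
  L0 @0x37[24] → 0x4E007  P=1,RW=1,US=1,PS=0
  L1 @0x4E[20] → 0x52007  P=1,RW=1,US=1,PS=0
  L2 @0x52[6] → 0x71004  P=0,RW=0,US=1,PS=0
  ⇒ fault: PAGE_NOT_PRESENT  — 3 lookups
#4 VA=0xE0700000735 (r,user):
  L0 @0x37[28] → 0x54007  P=1,RW=1,US=1,PS=0
  L1 @0x54[28] → 0x56087  P=1,RW=1,US=1,PS=1
  ⇒ phys 0x56735 (huge @L1)  [2 reads]

Access #1 fault: PROTECTION_VIOLATION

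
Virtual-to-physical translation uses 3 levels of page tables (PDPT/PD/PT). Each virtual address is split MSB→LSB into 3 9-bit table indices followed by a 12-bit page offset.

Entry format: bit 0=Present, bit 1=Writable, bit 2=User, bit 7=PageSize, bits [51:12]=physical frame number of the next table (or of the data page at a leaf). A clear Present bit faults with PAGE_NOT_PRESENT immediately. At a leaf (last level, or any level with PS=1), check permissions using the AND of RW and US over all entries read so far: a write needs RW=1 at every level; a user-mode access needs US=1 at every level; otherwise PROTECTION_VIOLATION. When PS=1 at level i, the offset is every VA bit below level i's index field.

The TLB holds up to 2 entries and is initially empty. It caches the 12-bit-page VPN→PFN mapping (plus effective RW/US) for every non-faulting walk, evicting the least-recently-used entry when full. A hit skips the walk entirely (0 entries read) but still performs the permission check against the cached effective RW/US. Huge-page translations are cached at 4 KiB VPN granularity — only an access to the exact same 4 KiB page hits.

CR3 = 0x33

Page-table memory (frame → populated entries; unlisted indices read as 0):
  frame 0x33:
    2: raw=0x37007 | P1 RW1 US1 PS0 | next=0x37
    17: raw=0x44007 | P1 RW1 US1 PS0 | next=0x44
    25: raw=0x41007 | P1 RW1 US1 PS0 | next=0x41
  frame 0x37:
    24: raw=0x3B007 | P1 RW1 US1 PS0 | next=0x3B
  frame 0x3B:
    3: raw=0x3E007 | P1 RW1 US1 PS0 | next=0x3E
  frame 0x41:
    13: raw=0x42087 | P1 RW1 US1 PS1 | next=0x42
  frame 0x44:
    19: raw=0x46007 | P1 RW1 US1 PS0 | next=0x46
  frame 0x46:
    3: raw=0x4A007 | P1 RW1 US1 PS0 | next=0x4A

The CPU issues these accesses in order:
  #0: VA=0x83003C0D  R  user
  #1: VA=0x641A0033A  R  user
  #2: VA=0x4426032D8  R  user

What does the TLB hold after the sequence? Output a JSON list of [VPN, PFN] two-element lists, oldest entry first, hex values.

Trace:
#0 VA=0x83003C0D (r,user):
  L0 @0x33[2] → 0x37007  P=1,RW=1,US=1,PS=0
  L1 @0x37[24] → 0x3B007  P=1,RW=1,US=1,PS=0
  L2 @0x3B[3] → 0x3E007  P=1,RW=1,US=1,PS=0
  ⇒ phys 0x3EC0D  [3 reads]
#1 VA=0x641A0033A (r,user):
  L0 @0x33[25] → 0x41007  P=1,RW=1,US=1,PS=0
  L1 @0x41[13] → 0x42087  P=1,RW=1,US=1,PS=1
  ⇒ phys 0x4233A (huge @L1)  [2 reads]
#2 VA=0x4426032D8 (r,user):
  L0 @0x33[17] → 0x44007  P=1,RW=1,US=1,PS=0
  L1 @0x44[19] → 0x46007  P=1,RW=1,US=1,PS=0
  L2 @0x46[3] → 0x4A007  P=1,RW=1,US=1,PS=0
  ⇒ phys 0x4A2D8  [3 reads]

TLB: [["0x641A00", "0x42"], ["0x442603", "0x4A"]]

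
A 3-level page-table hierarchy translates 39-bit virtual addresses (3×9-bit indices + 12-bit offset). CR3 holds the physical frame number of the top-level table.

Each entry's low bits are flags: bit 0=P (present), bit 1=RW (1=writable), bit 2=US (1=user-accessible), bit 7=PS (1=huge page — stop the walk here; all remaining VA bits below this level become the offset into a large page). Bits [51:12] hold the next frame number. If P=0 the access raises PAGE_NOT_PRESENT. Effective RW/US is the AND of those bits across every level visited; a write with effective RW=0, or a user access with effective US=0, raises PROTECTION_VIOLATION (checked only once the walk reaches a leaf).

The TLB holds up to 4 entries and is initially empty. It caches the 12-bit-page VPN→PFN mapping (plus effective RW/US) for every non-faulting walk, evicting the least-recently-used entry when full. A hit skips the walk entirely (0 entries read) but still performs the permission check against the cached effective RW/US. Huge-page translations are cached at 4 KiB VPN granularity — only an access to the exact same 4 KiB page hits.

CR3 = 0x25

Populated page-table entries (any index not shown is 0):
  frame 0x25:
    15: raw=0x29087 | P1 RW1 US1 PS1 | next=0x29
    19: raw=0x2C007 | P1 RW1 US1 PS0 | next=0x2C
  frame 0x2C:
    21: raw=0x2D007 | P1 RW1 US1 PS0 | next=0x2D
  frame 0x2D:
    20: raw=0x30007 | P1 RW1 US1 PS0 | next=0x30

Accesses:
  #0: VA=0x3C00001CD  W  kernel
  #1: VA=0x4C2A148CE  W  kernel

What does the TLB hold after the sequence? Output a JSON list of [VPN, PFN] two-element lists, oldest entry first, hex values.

Trace:
#0 VA=0x3C00001CD (w,kernel):
  L0: frame=0x25 idx=15 entry=0x29087 [P=1 RW=1 US=1 PS=1]
  → PA=0x291CD (huge @L0)  (1 entries read)
#1 VA=0x4C2A148CE (w,kernel):
  L0: frame=0x25 idx=19 entry=0x2C007 [P=1 RW=1 US=1 PS=0]
  L1: frame=0x2C idx=21 entry=0x2D007 [P=1 RW=1 US=1 PS=0]
  L2: frame=0x2D idx=20 entry=0x30007 [P=1 RW=1 US=1 PS=0]
  → PA=0x308CE  (3 entries read)

TLB: [["0x3C0000", "0x29"], ["0x4C2A14", "0x30"]]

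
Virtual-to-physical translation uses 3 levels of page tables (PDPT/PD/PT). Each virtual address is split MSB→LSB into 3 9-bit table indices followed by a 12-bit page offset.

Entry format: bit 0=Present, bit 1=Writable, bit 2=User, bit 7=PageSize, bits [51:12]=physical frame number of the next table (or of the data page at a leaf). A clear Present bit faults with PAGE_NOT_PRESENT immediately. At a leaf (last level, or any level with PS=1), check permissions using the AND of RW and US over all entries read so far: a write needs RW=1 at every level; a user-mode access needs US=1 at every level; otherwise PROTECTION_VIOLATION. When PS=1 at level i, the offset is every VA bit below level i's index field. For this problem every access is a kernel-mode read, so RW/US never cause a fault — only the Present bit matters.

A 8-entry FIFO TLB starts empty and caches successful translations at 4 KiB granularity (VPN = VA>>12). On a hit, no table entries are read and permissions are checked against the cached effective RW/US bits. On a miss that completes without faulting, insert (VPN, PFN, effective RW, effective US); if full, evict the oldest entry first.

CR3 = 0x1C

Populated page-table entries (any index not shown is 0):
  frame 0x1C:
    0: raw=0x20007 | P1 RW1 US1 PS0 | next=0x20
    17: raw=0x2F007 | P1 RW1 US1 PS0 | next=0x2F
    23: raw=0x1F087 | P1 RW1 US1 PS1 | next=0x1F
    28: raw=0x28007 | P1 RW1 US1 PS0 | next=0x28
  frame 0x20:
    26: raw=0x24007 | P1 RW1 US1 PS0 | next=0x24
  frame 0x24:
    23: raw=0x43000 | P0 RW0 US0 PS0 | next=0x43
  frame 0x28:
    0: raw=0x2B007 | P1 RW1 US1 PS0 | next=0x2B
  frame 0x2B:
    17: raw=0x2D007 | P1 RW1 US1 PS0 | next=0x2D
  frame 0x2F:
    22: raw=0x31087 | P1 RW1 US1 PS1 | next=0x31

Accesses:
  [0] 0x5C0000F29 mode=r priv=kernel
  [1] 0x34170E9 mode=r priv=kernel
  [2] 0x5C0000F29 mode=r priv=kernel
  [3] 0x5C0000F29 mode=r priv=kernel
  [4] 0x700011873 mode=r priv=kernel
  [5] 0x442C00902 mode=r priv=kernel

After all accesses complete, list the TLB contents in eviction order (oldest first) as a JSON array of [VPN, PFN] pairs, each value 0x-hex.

Trace:
#0 VA=0x5C0000F29 (r,kernel):
  lvl0: tbl 0x1C, slot 23 ⇒ 0x1F087 (P1/RW1/US1/PS1)
  ⇒ phys 0x1FF29 (huge @L0)  [1 reads]
#1 VA=0x34170E9 (r,kernel):
  lvl0: tbl 0x1C, slot 0 ⇒ 0x20007 (P1/RW1/US1/PS0)
  lvl1: tbl 0x20, slot 26 ⇒ 0x24007 (P1/RW1/US1/PS0)
  lvl2: tbl 0x24, slot 23 ⇒ 0x43000 (P0/RW0/US0/PS0)
  ⇒ fault: PAGE_NOT_PRESENT  — 3 lookups
#2 VA=0x5C0000F29 (r,kernel):
  TLB hit vpn=0x5C0000 → PA=0x1FF29
#3 VA=0x5C0000F29 (r,kernel):
  TLB hit vpn=0x5C0000 → PA=0x1FF29
#4 VA=0x700011873 (r,kernel):
  lvl0: tbl 0x1C, slot 28 ⇒ 0x28007 (P1/RW1/US1/PS0)
  lvl1: tbl 0x28, slot 0 ⇒ 0x2B007 (P1/RW1/US1/PS0)
  lvl2: tbl 0x2B, slot 17 ⇒ 0x2D007 (P1/RW1/US1/PS0)
  ⇒ phys 0x2D873  [3 reads]
#5 VA=0x442C00902 (r,kernel):
  lvl0: tbl 0x1C, slot 17 ⇒ 0x2F007 (P1/RW1/US1/PS0)
  lvl1: tbl 0x2F, slot 22 ⇒ 0x31087 (P1/RW1/US1/PS1)
  ⇒ phys 0x31902 (huge @L1)  [2 reads]

TLB: [["0x5C0000", "0x1F"], ["0x700011", "0x2D"], ["0x442C00", "0x31"]]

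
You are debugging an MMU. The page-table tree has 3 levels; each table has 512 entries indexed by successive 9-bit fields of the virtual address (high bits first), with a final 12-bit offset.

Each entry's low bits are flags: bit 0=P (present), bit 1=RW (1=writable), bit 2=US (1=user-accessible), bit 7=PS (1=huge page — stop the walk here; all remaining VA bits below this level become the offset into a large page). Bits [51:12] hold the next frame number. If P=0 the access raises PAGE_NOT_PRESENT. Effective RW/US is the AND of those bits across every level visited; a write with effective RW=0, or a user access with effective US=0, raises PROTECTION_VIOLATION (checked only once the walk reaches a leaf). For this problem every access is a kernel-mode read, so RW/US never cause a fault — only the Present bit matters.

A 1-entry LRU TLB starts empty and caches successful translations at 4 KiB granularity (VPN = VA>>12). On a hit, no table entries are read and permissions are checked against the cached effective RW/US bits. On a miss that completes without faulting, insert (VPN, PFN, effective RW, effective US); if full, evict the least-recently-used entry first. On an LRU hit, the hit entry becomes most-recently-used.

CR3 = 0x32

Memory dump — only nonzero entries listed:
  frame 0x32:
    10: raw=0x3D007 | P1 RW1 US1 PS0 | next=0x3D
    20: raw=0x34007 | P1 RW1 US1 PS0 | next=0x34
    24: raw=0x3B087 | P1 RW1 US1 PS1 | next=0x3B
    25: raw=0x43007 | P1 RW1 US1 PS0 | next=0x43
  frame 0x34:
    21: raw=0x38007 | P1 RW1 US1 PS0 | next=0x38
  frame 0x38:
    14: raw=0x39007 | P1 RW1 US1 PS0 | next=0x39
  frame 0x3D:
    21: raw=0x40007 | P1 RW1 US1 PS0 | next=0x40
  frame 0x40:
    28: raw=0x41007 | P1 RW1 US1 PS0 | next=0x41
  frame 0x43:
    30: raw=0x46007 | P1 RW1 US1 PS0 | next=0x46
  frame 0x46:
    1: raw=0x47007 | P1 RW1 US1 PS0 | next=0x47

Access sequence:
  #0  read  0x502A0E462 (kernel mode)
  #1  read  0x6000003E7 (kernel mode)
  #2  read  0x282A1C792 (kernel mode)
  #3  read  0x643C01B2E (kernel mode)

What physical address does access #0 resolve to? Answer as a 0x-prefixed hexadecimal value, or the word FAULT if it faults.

Walk each access:
#0 VA=0x502A0E462 (r,kernel):
  [0] read 0x32 idx=20: raw=0x34007 flags P=1 W=1 U=1 S=0
  [1] read 0x34 idx=21: raw=0x38007 flags P=1 W=1 U=1 S=0
  [2] read 0x38 idx=14: raw=0x39007 flags P=1 W=1 U=1 S=0
  ✓ 0x39462  — 3 lookups
#1 VA=0x6000003E7 (r,kernel):
  [0] read 0x32 idx=24: raw=0x3B087 flags P=1 W=1 U=1 S=1
  ✓ 0x3B3E7 (huge @L0)  — 1 lookups
#2 VA=0x282A1C792 (r,kernel):
  [0] read 0x32 idx=10: raw=0x3D007 flags P=1 W=1 U=1 S=0
  [1] read 0x3D idx=21: raw=0x40007 flags P=1 W=1 U=1 S=0
  [2] read 0x40 idx=28: raw=0x41007 flags P=1 W=1 U=1 S=0
  ✓ 0x41792  — 3 lookups
#3 VA=0x643C01B2E (r,kernel):
  [0] read 0x32 idx=25: raw=0x43007 flags P=1 W=1 U=1 S=0
  [1] read 0x43 idx=30: raw=0x46007 flags P=1 W=1 U=1 S=0
  [2] read 0x46 idx=1: raw=0x47007 flags P=1 W=1 U=1 S=0
  ✓ 0x47B2E  — 3 lookups

Access #0 PA: 0x39462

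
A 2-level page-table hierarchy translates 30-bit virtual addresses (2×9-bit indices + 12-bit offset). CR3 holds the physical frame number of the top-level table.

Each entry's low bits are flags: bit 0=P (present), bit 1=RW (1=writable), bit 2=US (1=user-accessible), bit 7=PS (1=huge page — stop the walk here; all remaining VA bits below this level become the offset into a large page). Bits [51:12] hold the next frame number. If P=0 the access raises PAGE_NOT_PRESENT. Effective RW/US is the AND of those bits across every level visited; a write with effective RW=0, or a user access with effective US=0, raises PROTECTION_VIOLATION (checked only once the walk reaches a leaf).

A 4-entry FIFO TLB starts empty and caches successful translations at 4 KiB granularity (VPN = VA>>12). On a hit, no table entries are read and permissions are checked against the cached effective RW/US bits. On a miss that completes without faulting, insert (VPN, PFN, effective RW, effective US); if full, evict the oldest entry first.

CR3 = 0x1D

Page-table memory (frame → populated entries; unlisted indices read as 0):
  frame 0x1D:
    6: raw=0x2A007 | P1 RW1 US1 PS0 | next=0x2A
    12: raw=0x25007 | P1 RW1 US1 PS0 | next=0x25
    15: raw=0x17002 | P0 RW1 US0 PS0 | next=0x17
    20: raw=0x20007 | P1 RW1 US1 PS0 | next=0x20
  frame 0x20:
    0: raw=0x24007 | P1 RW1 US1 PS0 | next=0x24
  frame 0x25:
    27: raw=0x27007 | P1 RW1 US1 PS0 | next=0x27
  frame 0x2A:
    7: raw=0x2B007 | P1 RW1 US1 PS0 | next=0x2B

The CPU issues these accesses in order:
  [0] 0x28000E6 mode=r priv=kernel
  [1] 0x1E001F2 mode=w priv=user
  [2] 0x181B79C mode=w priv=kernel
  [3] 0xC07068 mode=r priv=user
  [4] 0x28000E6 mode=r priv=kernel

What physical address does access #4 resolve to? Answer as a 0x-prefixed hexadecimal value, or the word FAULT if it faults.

Trace:
#0 VA=0x28000E6 (r,kernel):
  [0] read 0x1D idx=20: raw=0x20007 flags P=1 W=1 U=1 S=0
  [1] read 0x20 idx=0: raw=0x24007 flags P=1 W=1 U=1 S=0
  ⇒ phys 0x240E6  [2 reads]
#1 VA=0x1E001F2 (w,user):
  [0] read 0x1D idx=15: raw=0x17002 flags P=0 W=1 U=0 S=0
  → PAGE_NOT_PRESENT  (1 entries read)
#2 VA=0x181B79C (w,kernel):
  [0] read 0x1D idx=12: raw=0x25007 flags P=1 W=1 U=1 S=0
  [1] read 0x25 idx=27: raw=0x27007 flags P=1 W=1 U=1 S=0
  ⇒ phys 0x2779C  [2 reads]
#3 VA=0xC07068 (r,user):
  [0] read 0x1D idx=6: raw=0x2A007 flags P=1 W=1 U=1 S=0
  [1] read 0x2A idx=7: raw=0x2B007 flags P=1 W=1 U=1 S=0
  ⇒ phys 0x2B068  [2 reads]
#4 VA=0x28000E6 (r,kernel):
  TLB hit vpn=0x2800 → PA=0x240E6

Access #4 PA: 0x240E6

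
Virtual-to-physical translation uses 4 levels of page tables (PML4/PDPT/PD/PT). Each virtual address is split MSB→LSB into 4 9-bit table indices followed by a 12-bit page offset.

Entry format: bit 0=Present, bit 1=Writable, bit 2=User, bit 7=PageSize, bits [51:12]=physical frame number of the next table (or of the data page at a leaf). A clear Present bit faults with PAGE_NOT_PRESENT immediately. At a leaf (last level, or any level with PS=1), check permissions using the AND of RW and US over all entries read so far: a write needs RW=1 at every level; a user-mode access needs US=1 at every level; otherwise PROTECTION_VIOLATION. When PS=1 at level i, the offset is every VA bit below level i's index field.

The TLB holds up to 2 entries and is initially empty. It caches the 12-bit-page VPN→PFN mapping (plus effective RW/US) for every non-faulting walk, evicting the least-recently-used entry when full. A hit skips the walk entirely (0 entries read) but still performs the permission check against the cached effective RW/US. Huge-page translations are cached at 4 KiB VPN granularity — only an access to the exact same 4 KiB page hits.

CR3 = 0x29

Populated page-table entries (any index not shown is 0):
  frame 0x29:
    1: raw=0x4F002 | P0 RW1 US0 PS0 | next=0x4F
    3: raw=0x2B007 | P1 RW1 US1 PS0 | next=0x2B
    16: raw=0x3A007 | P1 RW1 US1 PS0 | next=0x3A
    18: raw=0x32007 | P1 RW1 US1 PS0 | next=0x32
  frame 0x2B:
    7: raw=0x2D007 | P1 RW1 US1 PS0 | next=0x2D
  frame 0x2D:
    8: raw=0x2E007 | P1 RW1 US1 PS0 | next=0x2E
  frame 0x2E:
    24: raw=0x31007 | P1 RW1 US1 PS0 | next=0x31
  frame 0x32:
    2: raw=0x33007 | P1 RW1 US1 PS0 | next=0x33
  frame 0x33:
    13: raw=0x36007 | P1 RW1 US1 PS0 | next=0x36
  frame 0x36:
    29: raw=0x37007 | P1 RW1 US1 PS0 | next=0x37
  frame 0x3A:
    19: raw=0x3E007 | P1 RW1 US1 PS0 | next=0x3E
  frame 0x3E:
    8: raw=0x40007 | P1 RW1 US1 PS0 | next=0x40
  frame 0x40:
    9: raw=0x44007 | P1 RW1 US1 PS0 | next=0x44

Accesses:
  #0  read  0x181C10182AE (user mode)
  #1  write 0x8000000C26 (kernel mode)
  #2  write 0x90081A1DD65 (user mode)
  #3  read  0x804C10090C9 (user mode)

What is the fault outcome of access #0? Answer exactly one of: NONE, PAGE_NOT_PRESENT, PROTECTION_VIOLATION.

Walk each access:
#0 VA=0x181C10182AE (r,user):
  [0] read 0x29 idx=3: raw=0x2B007 flags P=1 W=1 U=1 S=0
  [1] read 0x2B idx=7: raw=0x2D007 flags P=1 W=1 U=1 S=0
  [2] read 0x2D idx=8: raw=0x2E007 flags P=1 W=1 U=1 S=0
  [3] read 0x2E idx=24: raw=0x31007 flags P=1 W=1 U=1 S=0
  → PA=0x312AE  (4 entries read)
#1 VA=0x8000000C26 (w,kernel):
  [0] read 0x29 idx=1: raw=0x4F002 flags P=0 W=1 U=0 S=0
  ✗ PAGE_NOT_PRESENT  [1 reads]
#2 VA=0x90081A1DD65 (w,user):
  [0] read 0x29 idx=18: raw=0x32007 flags P=1 W=1 U=1 S=0
  [1] read 0x32 idx=2: raw=0x33007 flags P=1 W=1 U=1 S=0
  [2] read 0x33 idx=13: raw=0x36007 flags P=1 W=1 U=1 S=0
  [3] read 0x36 idx=29: raw=0x37007 flags P=1 W=1 U=1 S=0
  → PA=0x37D65  (4 entries read)
#3 VA=0x804C10090C9 (r,user):
  [0] read 0x29 idx=16: raw=0x3A007 flags P=1 W=1 U=1 S=0
  [1] read 0x3A idx=19: raw=0x3E007 flags P=1 W=1 U=1 S=0
  [2] read 0x3E idx=8: raw=0x40007 flags P=1 W=1 U=1 S=0
  [3] read 0x40 idx=9: raw=0x44007 flags P=1 W=1 U=1 S=0
  → PA=0x440C9  (4 entries read)

Access #0 fault: NONE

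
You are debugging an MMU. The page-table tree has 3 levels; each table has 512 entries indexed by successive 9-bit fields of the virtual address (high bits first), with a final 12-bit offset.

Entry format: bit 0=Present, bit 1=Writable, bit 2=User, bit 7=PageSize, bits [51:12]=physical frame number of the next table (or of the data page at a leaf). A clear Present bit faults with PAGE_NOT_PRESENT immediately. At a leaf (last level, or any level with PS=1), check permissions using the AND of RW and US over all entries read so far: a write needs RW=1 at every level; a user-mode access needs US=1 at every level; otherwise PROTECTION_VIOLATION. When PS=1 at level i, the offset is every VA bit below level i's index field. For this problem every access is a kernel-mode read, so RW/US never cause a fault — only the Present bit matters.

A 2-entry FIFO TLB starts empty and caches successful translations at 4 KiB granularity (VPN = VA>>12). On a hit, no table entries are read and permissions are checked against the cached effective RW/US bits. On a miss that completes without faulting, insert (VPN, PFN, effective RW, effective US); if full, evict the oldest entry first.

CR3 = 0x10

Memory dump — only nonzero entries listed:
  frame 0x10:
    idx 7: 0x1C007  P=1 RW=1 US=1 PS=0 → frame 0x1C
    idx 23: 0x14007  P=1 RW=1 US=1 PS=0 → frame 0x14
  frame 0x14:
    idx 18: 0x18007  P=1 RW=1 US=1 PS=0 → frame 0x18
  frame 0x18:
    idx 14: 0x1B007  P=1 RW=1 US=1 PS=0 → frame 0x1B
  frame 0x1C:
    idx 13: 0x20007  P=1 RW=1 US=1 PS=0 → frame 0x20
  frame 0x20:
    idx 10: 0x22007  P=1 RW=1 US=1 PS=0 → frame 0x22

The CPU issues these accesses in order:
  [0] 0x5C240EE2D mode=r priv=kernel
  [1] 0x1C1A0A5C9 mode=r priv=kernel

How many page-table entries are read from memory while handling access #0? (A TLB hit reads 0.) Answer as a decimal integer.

Trace:
#0 VA=0x5C240EE2D (r,kernel):
  L0 @0x10[23] → 0x14007  P=1,RW=1,US=1,PS=0
  L1 @0x14[18] → 0x18007  P=1,RW=1,US=1,PS=0
  L2 @0x18[14] → 0x1B007  P=1,RW=1,US=1,PS=0
  ⇒ phys 0x1BE2D  [3 reads]
#1 VA=0x1C1A0A5C9 (r,kernel):
  L0 @0x10[7] → 0x1C007  P=1,RW=1,US=1,PS=0
  L1 @0x1C[13] → 0x20007  P=1,RW=1,US=1,PS=0
  L2 @0x20[10] → 0x22007  P=1,RW=1,US=1,PS=0
  ⇒ phys 0x225C9  [3 reads]

Entries read for #0: 3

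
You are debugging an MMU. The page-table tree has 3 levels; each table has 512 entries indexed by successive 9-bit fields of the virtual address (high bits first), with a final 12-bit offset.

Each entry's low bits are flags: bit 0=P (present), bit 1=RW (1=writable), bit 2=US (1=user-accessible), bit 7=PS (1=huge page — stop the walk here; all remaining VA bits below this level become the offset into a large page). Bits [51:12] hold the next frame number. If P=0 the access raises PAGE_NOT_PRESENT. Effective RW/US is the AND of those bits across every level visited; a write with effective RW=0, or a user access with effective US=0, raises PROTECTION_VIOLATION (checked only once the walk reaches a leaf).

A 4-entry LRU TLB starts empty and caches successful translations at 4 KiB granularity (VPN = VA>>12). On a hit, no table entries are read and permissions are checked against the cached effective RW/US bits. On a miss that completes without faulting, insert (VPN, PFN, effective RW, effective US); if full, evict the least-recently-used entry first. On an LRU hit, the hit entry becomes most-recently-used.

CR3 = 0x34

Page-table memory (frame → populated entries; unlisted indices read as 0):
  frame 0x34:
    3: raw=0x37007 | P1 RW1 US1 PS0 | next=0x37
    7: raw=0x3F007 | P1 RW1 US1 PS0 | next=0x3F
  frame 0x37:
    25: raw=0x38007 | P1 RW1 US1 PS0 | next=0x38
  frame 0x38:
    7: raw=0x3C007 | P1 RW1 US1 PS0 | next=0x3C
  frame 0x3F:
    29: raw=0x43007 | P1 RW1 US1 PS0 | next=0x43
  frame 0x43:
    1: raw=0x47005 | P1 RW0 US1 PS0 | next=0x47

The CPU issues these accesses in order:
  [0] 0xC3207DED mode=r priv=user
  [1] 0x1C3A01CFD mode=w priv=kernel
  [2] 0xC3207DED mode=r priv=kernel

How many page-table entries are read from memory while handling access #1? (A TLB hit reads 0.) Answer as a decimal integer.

Per-access translation:
#0 VA=0xC3207DED (r,user):
  [0] read 0x34 idx=3: raw=0x37007 flags P=1 W=1 U=1 S=0
  [1] read 0x37 idx=25: raw=0x38007 flags P=1 W=1 U=1 S=0
  [2] read 0x38 idx=7: raw=0x3C007 flags P=1 W=1 U=1 S=0
  → PA=0x3CDED  (3 entries read)
#1 VA=0x1C3A01CFD (w,kernel):
  [0] read 0x34 idx=7: raw=0x3F007 flags P=1 W=1 U=1 S=0
  [1] read 0x3F idx=29: raw=0x43007 flags P=1 W=1 U=1 S=0
  [2] read 0x43 idx=1: raw=0x47005 flags P=1 W=0 U=1 S=0
  ⇒ fault: PROTECTION_VIOLATION  — 3 lookups
#2 VA=0xC3207DED (r,kernel):
  TLB hit vpn=0xC3207 → PA=0x3CDED

Entries read for #1: 3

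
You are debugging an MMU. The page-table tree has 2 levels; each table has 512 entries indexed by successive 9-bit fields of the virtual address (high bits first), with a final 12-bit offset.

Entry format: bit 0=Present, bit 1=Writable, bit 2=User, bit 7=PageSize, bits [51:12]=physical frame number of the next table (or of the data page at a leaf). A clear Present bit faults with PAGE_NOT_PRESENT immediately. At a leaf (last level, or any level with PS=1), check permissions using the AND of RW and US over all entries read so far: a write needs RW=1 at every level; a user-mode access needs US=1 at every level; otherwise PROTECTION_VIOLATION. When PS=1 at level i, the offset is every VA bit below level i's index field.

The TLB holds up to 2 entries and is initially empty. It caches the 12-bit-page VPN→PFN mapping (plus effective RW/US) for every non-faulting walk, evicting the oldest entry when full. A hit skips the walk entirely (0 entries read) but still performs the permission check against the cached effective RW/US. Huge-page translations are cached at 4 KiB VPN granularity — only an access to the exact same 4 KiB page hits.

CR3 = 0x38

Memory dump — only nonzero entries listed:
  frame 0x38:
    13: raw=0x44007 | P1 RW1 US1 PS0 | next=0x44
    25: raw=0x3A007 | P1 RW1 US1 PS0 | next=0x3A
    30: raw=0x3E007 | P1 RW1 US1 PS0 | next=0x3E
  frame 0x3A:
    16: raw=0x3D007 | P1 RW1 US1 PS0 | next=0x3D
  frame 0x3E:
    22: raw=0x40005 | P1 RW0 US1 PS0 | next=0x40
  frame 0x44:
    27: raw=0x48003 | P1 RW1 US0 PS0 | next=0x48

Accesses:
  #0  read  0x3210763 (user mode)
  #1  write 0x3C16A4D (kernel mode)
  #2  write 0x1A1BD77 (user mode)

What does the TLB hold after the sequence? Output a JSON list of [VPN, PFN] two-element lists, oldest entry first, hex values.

Trace:
#0 VA=0x3210763 (r,user):
  L0: frame=0x38 idx=25 entry=0x3A007 [P=1 RW=1 US=1 PS=0]
  L1: frame=0x3A idx=16 entry=0x3D007 [P=1 RW=1 US=1 PS=0]
  ⇒ phys 0x3D763  [2 reads]
#1 VA=0x3C16A4D (w,kernel):
  L0: frame=0x38 idx=30 entry=0x3E007 [P=1 RW=1 US=1 PS=0]
  L1: frame=0x3E idx=22 entry=0x40005 [P=1 RW=0 US=1 PS=0]
  → PROTECTION_VIOLATION  (2 entries read)
#2 VA=0x1A1BD77 (w,user):
  L0: frame=0x38 idx=13 entry=0x44007 [P=1 RW=1 US=1 PS=0]
  L1: frame=0x44 idx=27 entry=0x48003 [P=1 RW=1 US=0 PS=0]
  → PROTECTION_VIOLATION  (2 entries read)

TLB: [["0x3210", "0x3D"]]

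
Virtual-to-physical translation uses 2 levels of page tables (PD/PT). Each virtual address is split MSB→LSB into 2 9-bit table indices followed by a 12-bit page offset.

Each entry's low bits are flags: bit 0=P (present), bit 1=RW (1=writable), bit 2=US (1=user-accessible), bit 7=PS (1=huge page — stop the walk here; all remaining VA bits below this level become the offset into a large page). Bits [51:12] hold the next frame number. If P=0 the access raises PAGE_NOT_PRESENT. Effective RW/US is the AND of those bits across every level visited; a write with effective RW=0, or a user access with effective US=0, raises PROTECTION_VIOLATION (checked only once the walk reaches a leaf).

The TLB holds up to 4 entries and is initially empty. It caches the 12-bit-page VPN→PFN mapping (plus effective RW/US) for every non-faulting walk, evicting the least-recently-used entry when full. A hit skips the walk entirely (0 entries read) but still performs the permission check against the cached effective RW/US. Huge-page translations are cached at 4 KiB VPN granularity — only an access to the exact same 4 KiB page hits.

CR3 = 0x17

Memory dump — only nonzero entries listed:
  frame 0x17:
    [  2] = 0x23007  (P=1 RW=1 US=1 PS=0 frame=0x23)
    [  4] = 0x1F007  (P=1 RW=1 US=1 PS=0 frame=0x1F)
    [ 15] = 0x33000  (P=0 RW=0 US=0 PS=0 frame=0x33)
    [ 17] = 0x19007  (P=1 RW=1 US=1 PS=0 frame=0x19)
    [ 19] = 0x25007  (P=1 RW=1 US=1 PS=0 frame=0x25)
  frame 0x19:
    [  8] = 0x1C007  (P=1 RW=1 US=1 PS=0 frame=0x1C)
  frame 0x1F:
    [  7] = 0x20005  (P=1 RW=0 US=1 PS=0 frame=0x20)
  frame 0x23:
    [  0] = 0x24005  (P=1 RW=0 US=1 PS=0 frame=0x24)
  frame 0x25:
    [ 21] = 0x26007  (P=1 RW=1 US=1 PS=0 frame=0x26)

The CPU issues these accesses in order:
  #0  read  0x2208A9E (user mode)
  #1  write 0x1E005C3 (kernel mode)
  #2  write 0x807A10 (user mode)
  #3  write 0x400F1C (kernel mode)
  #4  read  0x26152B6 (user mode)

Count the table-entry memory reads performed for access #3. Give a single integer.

Trace:
#0 VA=0x2208A9E (r,user):
  L0: frame=0x17 idx=17 entry=0x19007 [P=1 RW=1 US=1 PS=0]
  L1: frame=0x19 idx=8 entry=0x1C007 [P=1 RW=1 US=1 PS=0]
  → PA=0x1CA9E  (2 entries read)
#1 VA=0x1E005C3 (w,kernel):
  L0: frame=0x17 idx=15 entry=0x33000 [P=0 RW=0 US=0 PS=0]
  → PAGE_NOT_PRESENT  (1 entries read)
#2 VA=0x807A10 (w,user):
  L0: frame=0x17 idx=4 entry=0x1F007 [P=1 RW=1 US=1 PS=0]
  L1: frame=0x1F idx=7 entry=0x20005 [P=1 RW=0 US=1 PS=0]
  → PROTECTION_VIOLATION  (2 entries read)
#3 VA=0x400F1C (w,kernel):
  L0: frame=0x17 idx=2 entry=0x23007 [P=1 RW=1 US=1 PS=0]
  L1: frame=0x23 idx=0 entry=0x24005 [P=1 RW=0 US=1 PS=0]
  → PROTECTION_VIOLATION  (2 entries read)
#4 VA=0x26152B6 (r,user):
  L0: frame=0x17 idx=19 entry=0x25007 [P=1 RW=1 US=1 PS=0]
  L1: frame=0x25 idx=21 entry=0x26007 [P=1 RW=1 US=1 PS=0]
  → PA=0x262B6  (2 entries read)

Entries read for #3: 2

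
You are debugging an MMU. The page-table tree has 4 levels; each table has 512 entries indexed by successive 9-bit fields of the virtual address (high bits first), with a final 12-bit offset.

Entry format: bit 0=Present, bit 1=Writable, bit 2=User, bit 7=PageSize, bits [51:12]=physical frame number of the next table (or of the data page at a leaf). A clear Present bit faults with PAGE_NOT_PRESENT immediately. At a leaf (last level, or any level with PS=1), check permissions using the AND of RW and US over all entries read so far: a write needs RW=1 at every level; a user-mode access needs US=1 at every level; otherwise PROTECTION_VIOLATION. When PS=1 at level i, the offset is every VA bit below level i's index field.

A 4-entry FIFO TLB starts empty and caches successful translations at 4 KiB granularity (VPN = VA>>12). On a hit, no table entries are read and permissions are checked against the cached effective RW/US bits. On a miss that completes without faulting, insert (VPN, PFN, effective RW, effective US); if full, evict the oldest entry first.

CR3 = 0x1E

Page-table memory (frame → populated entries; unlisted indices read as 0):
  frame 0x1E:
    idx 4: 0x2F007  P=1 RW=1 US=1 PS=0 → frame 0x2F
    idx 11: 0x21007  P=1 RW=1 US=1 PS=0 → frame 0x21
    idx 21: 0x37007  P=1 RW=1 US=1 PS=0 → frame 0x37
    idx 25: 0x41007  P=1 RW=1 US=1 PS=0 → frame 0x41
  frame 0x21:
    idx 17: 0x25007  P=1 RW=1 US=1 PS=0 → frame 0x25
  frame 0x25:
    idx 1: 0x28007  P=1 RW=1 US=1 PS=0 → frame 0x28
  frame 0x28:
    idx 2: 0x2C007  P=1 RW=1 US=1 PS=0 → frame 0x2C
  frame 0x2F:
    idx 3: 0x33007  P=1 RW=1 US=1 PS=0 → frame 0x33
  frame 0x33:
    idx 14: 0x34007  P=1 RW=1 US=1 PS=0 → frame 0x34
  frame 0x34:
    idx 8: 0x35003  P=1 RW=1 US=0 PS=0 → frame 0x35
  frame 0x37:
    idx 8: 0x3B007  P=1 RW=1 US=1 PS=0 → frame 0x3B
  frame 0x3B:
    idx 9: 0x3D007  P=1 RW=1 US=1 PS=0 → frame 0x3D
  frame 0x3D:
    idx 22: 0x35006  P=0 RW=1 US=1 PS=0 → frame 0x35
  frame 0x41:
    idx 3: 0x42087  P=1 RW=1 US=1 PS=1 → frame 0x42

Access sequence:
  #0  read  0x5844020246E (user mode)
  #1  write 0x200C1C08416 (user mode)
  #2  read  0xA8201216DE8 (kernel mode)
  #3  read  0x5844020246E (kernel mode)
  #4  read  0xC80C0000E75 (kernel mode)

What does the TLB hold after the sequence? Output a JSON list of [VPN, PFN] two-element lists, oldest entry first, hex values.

Walk each access:
#0 VA=0x5844020246E (r,user):
  [0] read 0x1E idx=11: raw=0x21007 flags P=1 W=1 U=1 S=0
  [1] read 0x21 idx=17: raw=0x25007 flags P=1 W=1 U=1 S=0
  [2] read 0x25 idx=1: raw=0x28007 flags P=1 W=1 U=1 S=0
  [3] read 0x28 idx=2: raw=0x2C007 flags P=1 W=1 U=1 S=0
  → PA=0x2C46E  (4 entries read)
#1 VA=0x200C1C08416 (w,user):
  [0] read 0x1E idx=4: raw=0x2F007 flags P=1 W=1 U=1 S=0
  [1] read 0x2F idx=3: raw=0x33007 flags P=1 W=1 U=1 S=0
  [2] read 0x33 idx=14: raw=0x34007 flags P=1 W=1 U=1 S=0
  [3] read 0x34 idx=8: raw=0x35003 flags P=1 W=1 U=0 S=0
  → PROTECTION_VIOLATION  (4 entries read)
#2 VA=0xA8201216DE8 (r,kernel):
  [0] read 0x1E idx=21: raw=0x37007 flags P=1 W=1 U=1 S=0
  [1] read 0x37 idx=8: raw=0x3B007 flags P=1 W=1 U=1 S=0
  [2] read 0x3B idx=9: raw=0x3D007 flags P=1 W=1 U=1 S=0
  [3] read 0x3D idx=22: raw=0x35006 flags P=0 W=1 U=1 S=0
  → PAGE_NOT_PRESENT  (4 entries read)
#3 VA=0x5844020246E (r,kernel):
  TLB hit vpn=0x58440202 → PA=0x2C46E
#4 VA=0xC80C0000E75 (r,kernel):
  [0] read 0x1E idx=25: raw=0x41007 flags P=1 W=1 U=1 S=0
  [1] read 0x41 idx=3: raw=0x42087 flags P=1 W=1 U=1 S=1
  → PA=0x42E75 (huge @L1)  (2 entries read)

TLB: [["0x58440202", "0x2C"], ["0xC80C0000", "0x42"]]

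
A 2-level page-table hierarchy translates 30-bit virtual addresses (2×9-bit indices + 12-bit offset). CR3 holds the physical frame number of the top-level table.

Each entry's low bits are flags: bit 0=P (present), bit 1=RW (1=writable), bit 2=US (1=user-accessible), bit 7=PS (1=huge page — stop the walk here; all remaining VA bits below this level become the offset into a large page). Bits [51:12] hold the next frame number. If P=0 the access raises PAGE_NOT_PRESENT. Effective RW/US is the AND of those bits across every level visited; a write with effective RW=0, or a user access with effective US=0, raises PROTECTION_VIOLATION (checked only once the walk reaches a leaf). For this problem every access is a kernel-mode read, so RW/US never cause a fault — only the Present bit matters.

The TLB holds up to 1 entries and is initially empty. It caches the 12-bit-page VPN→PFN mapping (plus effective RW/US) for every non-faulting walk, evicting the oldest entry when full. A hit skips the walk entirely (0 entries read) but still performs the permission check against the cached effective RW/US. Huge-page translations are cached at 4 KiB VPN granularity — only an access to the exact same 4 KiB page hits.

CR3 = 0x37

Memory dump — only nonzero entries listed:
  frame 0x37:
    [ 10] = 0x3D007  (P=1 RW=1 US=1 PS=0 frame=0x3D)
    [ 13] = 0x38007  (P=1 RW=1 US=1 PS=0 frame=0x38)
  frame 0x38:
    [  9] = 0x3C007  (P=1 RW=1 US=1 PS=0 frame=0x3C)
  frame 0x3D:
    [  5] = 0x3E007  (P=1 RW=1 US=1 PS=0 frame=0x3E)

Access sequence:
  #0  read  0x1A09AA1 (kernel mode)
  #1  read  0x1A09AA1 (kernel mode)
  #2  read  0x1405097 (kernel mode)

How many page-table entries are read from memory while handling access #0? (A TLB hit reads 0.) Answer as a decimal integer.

Per-access translation:
#0 VA=0x1A09AA1 (r,kernel):
  [0] read 0x37 idx=13: raw=0x38007 flags P=1 W=1 U=1 S=0
  [1] read 0x38 idx=9: raw=0x3C007 flags P=1 W=1 U=1 S=0
  → PA=0x3CAA1  (2 entries read)
#1 VA=0x1A09AA1 (r,kernel):
  TLB hit vpn=0x1A09 → PA=0x3CAA1
#2 VA=0x1405097 (r,kernel):
  [0] read 0x37 idx=10: raw=0x3D007 flags P=1 W=1 U=1 S=0
  [1] read 0x3D idx=5: raw=0x3E007 flags P=1 W=1 U=1 S=0
  → PA=0x3E097  (2 entries read)

Entries read for #0: 2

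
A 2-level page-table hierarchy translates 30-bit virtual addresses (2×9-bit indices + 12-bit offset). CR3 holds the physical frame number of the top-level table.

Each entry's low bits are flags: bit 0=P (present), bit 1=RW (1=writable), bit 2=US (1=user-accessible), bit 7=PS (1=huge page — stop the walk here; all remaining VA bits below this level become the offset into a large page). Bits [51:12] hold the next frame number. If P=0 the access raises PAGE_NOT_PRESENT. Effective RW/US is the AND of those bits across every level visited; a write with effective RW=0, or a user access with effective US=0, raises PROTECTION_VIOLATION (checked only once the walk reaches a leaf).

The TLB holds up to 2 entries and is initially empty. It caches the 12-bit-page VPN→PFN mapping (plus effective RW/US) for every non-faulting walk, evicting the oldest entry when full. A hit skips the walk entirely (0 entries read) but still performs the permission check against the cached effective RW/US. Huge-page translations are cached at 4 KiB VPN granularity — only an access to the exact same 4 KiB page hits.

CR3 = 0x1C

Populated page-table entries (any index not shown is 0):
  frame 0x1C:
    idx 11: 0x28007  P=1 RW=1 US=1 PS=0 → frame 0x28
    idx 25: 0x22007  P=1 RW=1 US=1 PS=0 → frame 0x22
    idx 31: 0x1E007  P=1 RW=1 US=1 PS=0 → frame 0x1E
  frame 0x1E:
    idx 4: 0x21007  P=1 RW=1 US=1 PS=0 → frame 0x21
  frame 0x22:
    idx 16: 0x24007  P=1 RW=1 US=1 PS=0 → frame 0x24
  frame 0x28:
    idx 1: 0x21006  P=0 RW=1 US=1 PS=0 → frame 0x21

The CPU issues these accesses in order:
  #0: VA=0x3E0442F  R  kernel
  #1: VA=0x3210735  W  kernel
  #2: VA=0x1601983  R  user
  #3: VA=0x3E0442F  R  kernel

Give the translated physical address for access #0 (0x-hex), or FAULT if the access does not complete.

Walk each access:
#0 VA=0x3E0442F (r,kernel):
  L0 @0x1C[31] → 0x1E007  P=1,RW=1,US=1,PS=0
  L1 @0x1E[4] → 0x21007  P=1,RW=1,US=1,PS=0
  ✓ 0x2142F  — 2 lookups
#1 VA=0x3210735 (w,kernel):
  L0 @0x1C[25] → 0x22007  P=1,RW=1,US=1,PS=0
  L1 @0x22[16] → 0x24007  P=1,RW=1,US=1,PS=0
  ✓ 0x24735  — 2 lookups
#2 VA=0x1601983 (r,user):
  L0 @0x1C[11] → 0x28007  P=1,RW=1,US=1,PS=0
  L1 @0x28[1] → 0x21006  P=0,RW=1,US=1,PS=0
  ✗ PAGE_NOT_PRESENT  [2 reads]
#3 VA=0x3E0442F (r,kernel):
  TLB hit vpn=0x3E04 → PA=0x2142F

Access #0 PA: 0x2142F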